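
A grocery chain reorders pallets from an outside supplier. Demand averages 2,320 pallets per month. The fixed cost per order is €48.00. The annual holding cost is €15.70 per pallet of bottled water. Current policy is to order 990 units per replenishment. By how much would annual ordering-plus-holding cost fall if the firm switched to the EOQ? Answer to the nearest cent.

Extra cost ≈ €2,643.63 per year

Annual demand D = 2,320 × 12 = 27,840.
EOQ = √(2DS/H) = √(2 × 27,840 × 48 / 15.7) ≈ 412.59.
Cost at Q* = (D/Q*)S + (Q*/2)H = √(2DSH) ≈ €6,477.69.
Cost at Q = 990: (27,840/990)×48 + (990/2)×15.7 = €1,349.82 + €7,771.50 = €9,121.32.
Excess = €9,121.32 − €6,477.69 = €2,643.63.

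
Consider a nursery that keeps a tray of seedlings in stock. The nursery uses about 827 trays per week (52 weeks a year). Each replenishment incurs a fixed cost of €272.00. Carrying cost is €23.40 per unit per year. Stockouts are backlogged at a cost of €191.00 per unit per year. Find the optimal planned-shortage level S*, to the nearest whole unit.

S* ≈ 116 trays

Annual demand D = 827 × 52 = 43,004.
With planned backorders, Q* = √(2DS/H) · √((H+B)/B).
√(2DS/H) = √(2 × 43,004 × 272 / 23.4) = 999.876.
√((H+B)/B) = √((23.4+191)/191) = 1.0595.
Q* ≈ 1059.355.
S* = Q* · H/(H+B) = 1059.355 × 23.4/214.4 ≈ 115.620.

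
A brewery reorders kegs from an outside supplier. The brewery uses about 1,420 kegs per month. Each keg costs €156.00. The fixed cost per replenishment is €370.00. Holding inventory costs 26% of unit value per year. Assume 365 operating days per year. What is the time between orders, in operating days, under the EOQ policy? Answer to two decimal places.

T ≈ 11.94 days

Annual demand D = 1,420 × 12 = 17,040.
Holding cost H = 0.26 × €156.00 = €40.5600 per unit per year.
The optimal lot size = √(2DS/H) = √(2 × 17,040 × 370 / 40.56) ≈ 557.57.
Cycle time = Q*/D × 365 = 557.57 / 17,040 × 365 ≈ 11.943 days.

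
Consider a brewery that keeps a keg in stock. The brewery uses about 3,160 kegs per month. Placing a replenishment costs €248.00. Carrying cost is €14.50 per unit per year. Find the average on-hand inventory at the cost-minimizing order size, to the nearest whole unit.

Average inventory ≈ 569 kegs

Annual demand D = 3,160 × 12 = 37,920.
EOQ = √(2DS/H) = √(2 × 37,920 × 248 / 14.5) ≈ 1138.91.
Average inventory = Q*/2 ≈ 1138.91 / 2 = 569.457.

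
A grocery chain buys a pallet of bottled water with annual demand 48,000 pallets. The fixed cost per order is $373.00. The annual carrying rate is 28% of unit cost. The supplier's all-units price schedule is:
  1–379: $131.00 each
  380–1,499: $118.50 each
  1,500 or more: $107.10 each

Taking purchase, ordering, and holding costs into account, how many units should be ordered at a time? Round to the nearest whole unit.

Q* ≈ 1,500 pallets

Holding cost per unit per year at price C is H = 0.28·C.
Candidates are each tier's EOQ (if it falls in that tier) and each price-break quantity.
Tier 1 ($131.00): EOQ = 988.0 exceeds tier's upper bound 379, so this tier is dominated.
EOQ at $118.50 = 1038.8 (feasible in tier 2): TC = 48,000×$118.50 + (48,000/1038.8)×373 + (1038.8/2)×0.28×$118.50 = $5,722,468.96.
EOQ at $107.10 = 1092.7 < 1500, so use break Q=1500: TC = 48,000×$107.10 + (48,000/1500.0)×373 + (1500.0/2)×0.28×$107.10 = $5,175,227.00.
Lowest total cost is $5,175,227.00 at Q = 1500.0.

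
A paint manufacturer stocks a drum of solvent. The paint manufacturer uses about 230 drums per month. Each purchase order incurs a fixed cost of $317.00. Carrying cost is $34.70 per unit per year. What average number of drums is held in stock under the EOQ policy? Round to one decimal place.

Annual demand D = 230 × 12 = 2,760.
The optimal lot size = √(2DS/H) = √(2 × 2,760 × 317 / 34.7) ≈ 224.56.
Average inventory = Q*/2 ≈ 224.56 / 2 = 112.281.

Average inventory ≈ 112.3 drums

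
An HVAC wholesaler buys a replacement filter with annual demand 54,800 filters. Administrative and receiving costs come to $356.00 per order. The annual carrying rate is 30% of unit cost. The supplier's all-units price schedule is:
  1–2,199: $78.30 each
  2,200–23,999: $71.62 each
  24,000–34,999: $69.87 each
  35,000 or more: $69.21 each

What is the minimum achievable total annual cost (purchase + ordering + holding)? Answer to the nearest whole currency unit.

TC* ≈ $3,957,278

Holding cost per unit per year at price C is H = 0.30·C.
For each price level, check whether its EOQ is feasible; otherwise the best quantity at that price is the breakpoint.
EOQ at $78.30 = 1288.8 (feasible in tier 1): TC = 54,800×$78.30 + (54,800/1288.8)×356 + (1288.8/2)×0.30×$78.30 = $4,321,114.14.
EOQ at $71.62 = 1347.6 < 2200, so use break Q=2200: TC = 54,800×$71.62 + (54,800/2200.0)×356 + (2200.0/2)×0.30×$71.62 = $3,957,278.24.
EOQ at $69.87 = 1364.3 < 24000, so use break Q=24000: TC = 54,800×$69.87 + (54,800/24000.0)×356 + (24000.0/2)×0.30×$69.87 = $4,081,220.87.
EOQ at $69.21 = 1370.8 < 35000, so use break Q=35000: TC = 54,800×$69.21 + (54,800/35000.0)×356 + (35000.0/2)×0.30×$69.21 = $4,156,617.89.
Lowest total cost among the candidates is at Q = 2200.0.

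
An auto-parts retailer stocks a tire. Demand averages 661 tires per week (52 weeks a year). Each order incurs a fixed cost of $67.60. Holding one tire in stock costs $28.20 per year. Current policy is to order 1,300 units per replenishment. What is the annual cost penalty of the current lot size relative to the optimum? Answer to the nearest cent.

Annual demand D = 661 × 52 = 34,372.
EOQ = √(2DS/H) = √(2 × 34,372 × 67.6 / 28.2) ≈ 405.94.
Cost at Q* = (D/Q*)S + (Q*/2)H = √(2DSH) ≈ $11,447.62.
Cost at Q = 1,300: (34,372/1,300)×67.6 + (1,300/2)×28.2 = $1,787.34 + $18,330.00 = $20,117.34.
Excess = $20,117.34 − $11,447.62 = $8,669.72.

Extra cost ≈ $8,669.72 per year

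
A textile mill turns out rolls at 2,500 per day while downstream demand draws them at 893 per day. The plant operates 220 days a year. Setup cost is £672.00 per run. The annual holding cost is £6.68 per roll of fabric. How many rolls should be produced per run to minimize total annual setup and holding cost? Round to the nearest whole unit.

Q* ≈ 7,842 rolls

Annual demand D = 893 × 220 = 196,460.
Production build-up factor (1 − d/p) = 1 − 893/2,500 = 0.6428.
Q* = √(2DS / (H(1 − d/p))) = √(2 × 196,460 × 672 / (6.68 × 0.6428)).
= √(264,042,240 / 4.2939) ≈ 7841.706.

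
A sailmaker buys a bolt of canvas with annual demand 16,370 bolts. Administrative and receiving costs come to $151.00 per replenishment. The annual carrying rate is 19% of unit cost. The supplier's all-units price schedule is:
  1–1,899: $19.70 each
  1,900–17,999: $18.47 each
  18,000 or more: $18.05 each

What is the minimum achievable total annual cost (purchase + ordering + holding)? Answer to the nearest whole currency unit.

TC* ≈ $306,989

Holding cost per unit per year at price C is H = 0.19·C.
For each price level, check whether its EOQ is feasible; otherwise the best quantity at that price is the breakpoint.
EOQ at $19.70 = 1149.3 (feasible in tier 1): TC = 16,370×$19.70 + (16,370/1149.3)×151 + (1149.3/2)×0.19×$19.70 = $326,790.68.
EOQ at $18.47 = 1186.9 < 1900, so use break Q=1900: TC = 16,370×$18.47 + (16,370/1900.0)×151 + (1900.0/2)×0.19×$18.47 = $306,988.72.
EOQ at $18.05 = 1200.6 < 18000, so use break Q=18000: TC = 16,370×$18.05 + (16,370/18000.0)×151 + (18000.0/2)×0.19×$18.05 = $326,481.33.
Lowest total cost among the candidates is at Q = 1900.0.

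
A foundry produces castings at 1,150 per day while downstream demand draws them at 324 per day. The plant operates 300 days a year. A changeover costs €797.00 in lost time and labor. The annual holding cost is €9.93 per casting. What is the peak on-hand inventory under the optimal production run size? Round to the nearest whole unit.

I_max ≈ 3,348 castings

Annual demand D = 324 × 300 = 97,200.
Production build-up factor (1 − d/p) = 1 − 324/1,150 = 0.7183.
Q* = √(2DS / (H(1 − d/p))) = √(2 × 97,200 × 797 / (9.93 × 0.7183)).
= √(154,936,800 / 7.1323) ≈ 4660.812.
Maximum inventory = Q*(1 − d/p) = 4660.812 × 0.7183 ≈ 3347.679.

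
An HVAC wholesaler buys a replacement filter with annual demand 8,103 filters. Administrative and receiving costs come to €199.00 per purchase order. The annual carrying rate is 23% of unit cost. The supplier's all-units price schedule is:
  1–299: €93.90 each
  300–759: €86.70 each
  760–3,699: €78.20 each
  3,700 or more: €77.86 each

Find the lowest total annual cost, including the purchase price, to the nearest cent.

Holding cost per unit per year at price C is H = 0.23·C.
For each price level, check whether its EOQ is feasible; otherwise the best quantity at that price is the breakpoint.
Tier 1 (€93.90): EOQ = 386.4 exceeds tier's upper bound 299, so this tier is dominated.
EOQ at €86.70 = 402.2 (feasible in tier 2): TC = 8,103×€86.70 + (8,103/402.2)×199 + (402.2/2)×0.23×€86.70 = €710,549.43.
EOQ at €78.20 = 423.4 < 760, so use break Q=760: TC = 8,103×€78.20 + (8,103/760.0)×199 + (760.0/2)×0.23×€78.20 = €642,610.99.
EOQ at €77.86 = 424.4 < 3700, so use break Q=3700: TC = 8,103×€77.86 + (8,103/3700.0)×199 + (3700.0/2)×0.23×€77.86 = €664,464.82.
Lowest total cost among the candidates is at Q = 760.0.

TC* ≈ €642,610.99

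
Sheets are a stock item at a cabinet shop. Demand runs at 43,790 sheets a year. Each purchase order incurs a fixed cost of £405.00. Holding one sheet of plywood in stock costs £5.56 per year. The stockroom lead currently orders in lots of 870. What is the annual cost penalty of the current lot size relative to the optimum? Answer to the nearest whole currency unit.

Extra cost ≈ £8,760 per year

EOQ = √(2DS/H) = √(2 × 43,790 × 405 / 5.56) ≈ 2525.76.
Cost at Q* = (D/Q*)S + (Q*/2)H = √(2DSH) ≈ £14,043.24.
Cost at Q = 870: (43,790/870)×405 + (870/2)×5.56 = £20,385.00 + £2,418.60 = £22,803.60.
Excess = £22,803.60 − £14,043.24 = £8,760.36.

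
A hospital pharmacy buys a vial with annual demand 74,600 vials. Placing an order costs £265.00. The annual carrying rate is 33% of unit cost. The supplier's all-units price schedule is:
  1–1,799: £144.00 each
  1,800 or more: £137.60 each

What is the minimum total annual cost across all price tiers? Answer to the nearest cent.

TC* ≈ £10,316,809.98

Holding cost per unit per year at price C is H = 0.33·C.
Candidates are each tier's EOQ (if it falls in that tier) and each price-break quantity.
EOQ at £144.00 = 912.2 (feasible in tier 1): TC = 74,600×£144.00 + (74,600/912.2)×265 + (912.2/2)×0.33×£144.00 = £10,785,745.65.
EOQ at £137.60 = 933.1 < 1800, so use break Q=1800: TC = 74,600×£137.60 + (74,600/1800.0)×265 + (1800.0/2)×0.33×£137.60 = £10,316,809.98.
Lowest total cost among the candidates is at Q = 1800.0.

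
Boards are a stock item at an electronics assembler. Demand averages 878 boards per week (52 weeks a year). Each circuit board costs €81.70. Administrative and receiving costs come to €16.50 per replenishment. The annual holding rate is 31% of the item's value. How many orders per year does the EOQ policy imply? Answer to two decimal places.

Annual demand D = 878 × 52 = 45,656.
Holding cost H = 0.31 × €81.70 = €25.3270 per unit per year.
EOQ = √(2DS/H) = √(2 × 45,656 × 16.5 / 25.327) ≈ 243.90.
Orders per year = D / Q* = 45,656 / 243.90 ≈ 187.191.

N ≈ 187.19 orders per year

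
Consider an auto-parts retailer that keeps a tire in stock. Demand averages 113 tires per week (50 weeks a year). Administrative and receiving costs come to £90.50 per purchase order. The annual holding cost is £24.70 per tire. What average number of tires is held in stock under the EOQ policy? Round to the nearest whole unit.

Average inventory ≈ 102 tires

Annual demand D = 113 × 50 = 5,650.
EOQ = √(2DS/H) = √(2 × 5,650 × 90.5 / 24.7) ≈ 203.48.
Average inventory = Q*/2 ≈ 203.48 / 2 = 101.738.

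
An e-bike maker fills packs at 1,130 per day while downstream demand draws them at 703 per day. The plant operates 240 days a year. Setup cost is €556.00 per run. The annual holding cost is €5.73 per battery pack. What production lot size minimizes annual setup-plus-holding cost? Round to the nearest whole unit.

Annual demand D = 703 × 240 = 168,720.
Production build-up factor (1 − d/p) = 1 − 703/1,130 = 0.3779.
Q* = √(2DS / (H(1 − d/p))) = √(2 × 168,720 × 556 / (5.73 × 0.3779)).
= √(187,616,640 / 2.1652) ≈ 9308.585.

Q* ≈ 9,309 packs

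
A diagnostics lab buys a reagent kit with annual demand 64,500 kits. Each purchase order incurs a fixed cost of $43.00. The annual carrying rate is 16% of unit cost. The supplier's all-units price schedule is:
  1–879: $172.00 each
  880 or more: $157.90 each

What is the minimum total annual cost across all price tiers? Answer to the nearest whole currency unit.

TC* ≈ $10,198,818

Holding cost per unit per year at price C is H = 0.16·C.
Evaluate total cost at each tier's feasible EOQ or, if the EOQ is below the tier, at the tier's minimum quantity.
EOQ at $172.00 = 449.0 (feasible in tier 1): TC = 64,500×$172.00 + (64,500/449.0)×43 + (449.0/2)×0.16×$172.00 = $11,106,355.30.
EOQ at $157.90 = 468.6 < 880, so use break Q=880: TC = 64,500×$157.90 + (64,500/880.0)×43 + (880.0/2)×0.16×$157.90 = $10,198,817.86.
Lowest total cost among the candidates is at Q = 880.0.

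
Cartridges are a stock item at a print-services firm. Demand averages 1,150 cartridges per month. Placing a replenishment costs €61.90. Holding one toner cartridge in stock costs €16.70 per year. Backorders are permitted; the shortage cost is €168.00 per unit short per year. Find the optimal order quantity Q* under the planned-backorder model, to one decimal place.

Annual demand D = 1,150 × 12 = 13,800.
With planned backorders, Q* = √(2DS/H) · √((H+B)/B).
√(2DS/H) = √(2 × 13,800 × 61.9 / 16.7) = 319.847.
√((H+B)/B) = √((16.7+168)/168) = 1.0485.
Q* ≈ 335.367.

Q* ≈ 335.4 cartridges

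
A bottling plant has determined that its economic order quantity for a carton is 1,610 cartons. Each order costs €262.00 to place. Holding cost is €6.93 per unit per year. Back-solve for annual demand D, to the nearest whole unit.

D ≈ 34,281 cartons per year

Invert the EOQ relation Q*² = 2DS/H.
From Q* = √(2DS/H): D = Q*²H / (2S) = 1,610² × 6.93 / (2 × 262) = 34281.017.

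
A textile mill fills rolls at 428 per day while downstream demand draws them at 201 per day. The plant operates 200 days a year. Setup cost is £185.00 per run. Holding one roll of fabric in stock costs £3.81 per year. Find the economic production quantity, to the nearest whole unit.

Annual demand D = 201 × 200 = 40,200.
Production build-up factor (1 − d/p) = 1 − 201/428 = 0.5304.
Q* = √(2DS / (H(1 − d/p))) = √(2 × 40,200 × 185 / (3.81 × 0.5304)).
= √(14,874,000 / 2.0207) ≈ 2713.066.

Q* ≈ 2,713 rolls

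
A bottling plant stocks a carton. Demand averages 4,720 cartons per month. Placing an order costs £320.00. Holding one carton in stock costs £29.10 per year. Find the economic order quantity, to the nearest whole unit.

Q* ≈ 1,116 cartons

Annual demand D = 4,720 × 12 = 56,640.
EOQ = √(2DS / H) = √(2 × 56,640 × 320 / 29.1).
= √(36,249,600 / 29.1) = √1,245,690.7216 ≈ 1116.105.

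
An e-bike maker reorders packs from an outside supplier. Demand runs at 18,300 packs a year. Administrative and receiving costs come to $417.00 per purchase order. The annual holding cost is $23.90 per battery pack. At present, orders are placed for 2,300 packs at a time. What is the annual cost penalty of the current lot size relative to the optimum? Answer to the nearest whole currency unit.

EOQ = √(2DS/H) = √(2 × 18,300 × 417 / 23.9) ≈ 799.12.
Cost at Q* = (D/Q*)S + (Q*/2)H = √(2DSH) ≈ $19,098.86.
Cost at Q = 2,300: (18,300/2,300)×417 + (2,300/2)×23.9 = $3,317.87 + $27,485.00 = $30,802.87.
Excess = $30,802.87 − $19,098.86 = $11,704.01.

Extra cost ≈ $11,704 per year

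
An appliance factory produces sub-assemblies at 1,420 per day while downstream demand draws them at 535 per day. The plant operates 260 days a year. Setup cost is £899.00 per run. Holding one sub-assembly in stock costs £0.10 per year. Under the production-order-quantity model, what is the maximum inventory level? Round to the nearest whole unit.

Annual demand D = 535 × 260 = 139,100.
Production build-up factor (1 − d/p) = 1 − 535/1,420 = 0.6232.
Q* = √(2DS / (H(1 − d/p))) = √(2 × 139,100 × 899 / (0.1 × 0.6232)).
= √(250,101,800 / 0.0623) ≈ 63347.714.
Maximum inventory = Q*(1 − d/p) = 63347.714 × 0.6232 ≈ 39480.793.

I_max ≈ 39,481 sub-assemblies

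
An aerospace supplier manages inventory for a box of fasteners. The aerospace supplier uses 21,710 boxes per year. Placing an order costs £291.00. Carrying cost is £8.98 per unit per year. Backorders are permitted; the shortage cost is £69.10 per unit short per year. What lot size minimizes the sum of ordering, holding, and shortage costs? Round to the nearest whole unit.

With planned backorders, Q* = √(2DS/H) · √((H+B)/B).
√(2DS/H) = √(2 × 21,710 × 291 / 8.98) = 1186.187.
√((H+B)/B) = √((8.98+69.1)/69.1) = 1.0630.
Q* ≈ 1260.910.

Q* ≈ 1,261 boxes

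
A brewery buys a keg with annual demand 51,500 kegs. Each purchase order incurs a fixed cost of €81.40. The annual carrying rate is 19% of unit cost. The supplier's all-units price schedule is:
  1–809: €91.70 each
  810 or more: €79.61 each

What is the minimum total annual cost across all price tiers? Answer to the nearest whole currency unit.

Holding cost per unit per year at price C is H = 0.19·C.
Candidates are each tier's EOQ (if it falls in that tier) and each price-break quantity.
EOQ at €91.70 = 693.7 (feasible in tier 1): TC = 51,500×€91.70 + (51,500/693.7)×81.4 + (693.7/2)×0.19×€91.70 = €4,734,636.27.
EOQ at €79.61 = 744.5 < 810, so use break Q=810: TC = 51,500×€79.61 + (51,500/810.0)×81.4 + (810.0/2)×0.19×€79.61 = €4,111,216.42.
Lowest total cost among the candidates is at Q = 810.0.

TC* ≈ €4,111,216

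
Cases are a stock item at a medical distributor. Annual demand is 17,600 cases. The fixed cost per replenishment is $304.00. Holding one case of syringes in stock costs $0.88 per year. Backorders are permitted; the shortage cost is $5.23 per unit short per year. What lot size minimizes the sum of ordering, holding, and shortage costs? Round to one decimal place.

Q* ≈ 3,769.1 cases

With planned backorders, Q* = √(2DS/H) · √((H+B)/B).
√(2DS/H) = √(2 × 17,600 × 304 / 0.88) = 3487.119.
√((H+B)/B) = √((0.88+5.23)/5.23) = 1.0809.
Q* ≈ 3769.090.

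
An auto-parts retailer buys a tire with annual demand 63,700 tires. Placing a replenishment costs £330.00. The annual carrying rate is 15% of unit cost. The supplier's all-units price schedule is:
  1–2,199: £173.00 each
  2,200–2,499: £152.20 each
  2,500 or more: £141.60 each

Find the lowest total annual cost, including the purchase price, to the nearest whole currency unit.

TC* ≈ £9,054,878

Holding cost per unit per year at price C is H = 0.15·C.
Evaluate total cost at each tier's feasible EOQ or, if the EOQ is below the tier, at the tier's minimum quantity.
EOQ at £173.00 = 1272.8 (feasible in tier 1): TC = 63,700×£173.00 + (63,700/1272.8)×330 + (1272.8/2)×0.15×£173.00 = £11,053,130.14.
EOQ at £152.20 = 1357.0 < 2200, so use break Q=2200: TC = 63,700×£152.20 + (63,700/2200.0)×330 + (2200.0/2)×0.15×£152.20 = £9,729,808.00.
EOQ at £141.60 = 1406.9 < 2500, so use break Q=2500: TC = 63,700×£141.60 + (63,700/2500.0)×330 + (2500.0/2)×0.15×£141.60 = £9,054,878.40.
Lowest total cost among the candidates is at Q = 2500.0.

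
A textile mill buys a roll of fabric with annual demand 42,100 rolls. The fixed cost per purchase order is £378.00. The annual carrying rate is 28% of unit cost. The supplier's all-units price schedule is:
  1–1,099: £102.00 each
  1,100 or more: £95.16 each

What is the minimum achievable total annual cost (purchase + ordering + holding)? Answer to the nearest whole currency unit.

Holding cost per unit per year at price C is H = 0.28·C.
For each price level, check whether its EOQ is feasible; otherwise the best quantity at that price is the breakpoint.
EOQ at £102.00 = 1055.7 (feasible in tier 1): TC = 42,100×£102.00 + (42,100/1055.7)×378 + (1055.7/2)×0.28×£102.00 = £4,324,349.56.
EOQ at £95.16 = 1092.9 < 1100, so use break Q=1100: TC = 42,100×£95.16 + (42,100/1100.0)×378 + (1100.0/2)×0.28×£95.16 = £4,035,357.73.
Lowest total cost among the candidates is at Q = 1100.0.

TC* ≈ £4,035,358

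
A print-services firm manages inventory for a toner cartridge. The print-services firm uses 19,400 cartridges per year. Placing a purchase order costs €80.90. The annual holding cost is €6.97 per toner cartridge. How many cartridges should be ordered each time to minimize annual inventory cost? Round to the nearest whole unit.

EOQ = √(2DS / H) = √(2 × 19,400 × 80.9 / 6.97).
= √(3,138,920 / 6.97) = √450,347.2023 ≈ 671.079.

Q* ≈ 671 cartridges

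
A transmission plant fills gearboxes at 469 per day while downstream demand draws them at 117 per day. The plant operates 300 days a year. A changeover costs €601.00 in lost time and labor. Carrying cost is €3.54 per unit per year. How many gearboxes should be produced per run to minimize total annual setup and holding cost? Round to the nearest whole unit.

Q* ≈ 3,985 gearboxes

Annual demand D = 117 × 300 = 35,100.
Production build-up factor (1 − d/p) = 1 − 117/469 = 0.7505.
Q* = √(2DS / (H(1 − d/p))) = √(2 × 35,100 × 601 / (3.54 × 0.7505)).
= √(42,190,200 / 2.6569) ≈ 3984.917.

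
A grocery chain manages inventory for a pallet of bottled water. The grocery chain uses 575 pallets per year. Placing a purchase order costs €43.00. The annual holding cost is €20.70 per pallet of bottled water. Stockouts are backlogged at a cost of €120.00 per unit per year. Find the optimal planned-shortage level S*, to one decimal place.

S* ≈ 7.8 pallets

With planned backorders, Q* = √(2DS/H) · √((H+B)/B).
√(2DS/H) = √(2 × 575 × 43 / 20.7) = 48.876.
√((H+B)/B) = √((20.7+120)/120) = 1.0828.
Q* ≈ 52.924.
S* = Q* · H/(H+B) = 52.924 × 20.7/140.7 ≈ 7.786.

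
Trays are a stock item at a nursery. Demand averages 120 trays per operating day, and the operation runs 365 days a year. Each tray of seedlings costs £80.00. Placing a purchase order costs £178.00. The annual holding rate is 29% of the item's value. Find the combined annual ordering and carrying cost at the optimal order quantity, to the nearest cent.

Annual demand D = 120 × 365 = 43,800.
Holding cost H = 0.29 × £80.00 = £23.2000 per unit per year.
EOQ = √(2DS/H) = √(2 × 43,800 × 178 / 23.2) ≈ 819.82.
At the optimum the two cost components are equal, so total cost = 2·(Q*/2)H = Q*·H.
Minimum total = √(2DSH) = √(2 × 43,800 × 178 × 23.2) ≈ 19019.804.

TC* ≈ £19,019.80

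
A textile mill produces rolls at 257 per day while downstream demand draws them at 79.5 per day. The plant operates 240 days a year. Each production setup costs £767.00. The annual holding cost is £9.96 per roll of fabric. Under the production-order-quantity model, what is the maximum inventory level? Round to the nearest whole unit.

Annual demand D = 79.5 × 240 = 19,080.
Production build-up factor (1 − d/p) = 1 − 79.5/257 = 0.6907.
Q* = √(2DS / (H(1 − d/p))) = √(2 × 19,080 × 767 / (9.96 × 0.6907)).
= √(29,268,720 / 6.879) ≈ 2062.717.
Maximum inventory = Q*(1 − d/p) = 2062.717 × 0.6907 ≈ 1424.639.

I_max ≈ 1,425 rolls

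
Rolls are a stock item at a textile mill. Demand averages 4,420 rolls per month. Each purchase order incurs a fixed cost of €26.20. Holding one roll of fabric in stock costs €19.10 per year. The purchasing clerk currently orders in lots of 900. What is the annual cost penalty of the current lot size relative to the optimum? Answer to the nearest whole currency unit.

Annual demand D = 4,420 × 12 = 53,040.
EOQ = √(2DS/H) = √(2 × 53,040 × 26.2 / 19.1) ≈ 381.46.
Cost at Q* = (D/Q*)S + (Q*/2)H = √(2DSH) ≈ €7,285.91.
Cost at Q = 900: (53,040/900)×26.2 + (900/2)×19.1 = €1,544.05 + €8,595.00 = €10,139.05.
Excess = €10,139.05 − €7,285.91 = €2,853.14.

Extra cost ≈ €2,853 per year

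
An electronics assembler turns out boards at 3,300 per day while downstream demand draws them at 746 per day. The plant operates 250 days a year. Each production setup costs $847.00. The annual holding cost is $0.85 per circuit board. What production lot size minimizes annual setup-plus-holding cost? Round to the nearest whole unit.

Q* ≈ 21,915 boards

Annual demand D = 746 × 250 = 186,500.
Production build-up factor (1 − d/p) = 1 − 746/3,300 = 0.7739.
Q* = √(2DS / (H(1 − d/p))) = √(2 × 186,500 × 847 / (0.85 × 0.7739)).
= √(315,931,000 / 0.6578) ≈ 21914.582.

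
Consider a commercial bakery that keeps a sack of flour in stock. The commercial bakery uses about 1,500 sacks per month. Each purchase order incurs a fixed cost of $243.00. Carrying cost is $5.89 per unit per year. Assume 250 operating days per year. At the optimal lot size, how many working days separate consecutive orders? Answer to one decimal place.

T ≈ 16.9 days

Annual demand D = 1,500 × 12 = 18,000.
The optimal lot size = √(2DS/H) = √(2 × 18,000 × 243 / 5.89) ≈ 1218.70.
Cycle time = Q*/D × 250 = 1218.70 / 18,000 × 250 ≈ 16.926 days.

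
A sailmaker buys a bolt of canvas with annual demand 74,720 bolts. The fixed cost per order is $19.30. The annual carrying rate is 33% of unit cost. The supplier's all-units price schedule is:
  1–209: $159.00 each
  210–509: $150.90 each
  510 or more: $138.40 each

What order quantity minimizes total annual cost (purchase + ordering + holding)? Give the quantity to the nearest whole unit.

Q* ≈ 510 bolts

Holding cost per unit per year at price C is H = 0.33·C.
Evaluate total cost at each tier's feasible EOQ or, if the EOQ is below the tier, at the tier's minimum quantity.
Tier 1 ($159.00): EOQ = 234.5 exceeds tier's upper bound 209, so this tier is dominated.
EOQ at $150.90 = 240.7 (feasible in tier 2): TC = 74,720×$150.90 + (74,720/240.7)×19.3 + (240.7/2)×0.33×$150.90 = $11,287,232.33.
EOQ at $138.40 = 251.3 < 510, so use break Q=510: TC = 74,720×$138.40 + (74,720/510.0)×19.3 + (510.0/2)×0.33×$138.40 = $10,355,722.00.
Lowest total cost is $10,355,722.00 at Q = 510.0.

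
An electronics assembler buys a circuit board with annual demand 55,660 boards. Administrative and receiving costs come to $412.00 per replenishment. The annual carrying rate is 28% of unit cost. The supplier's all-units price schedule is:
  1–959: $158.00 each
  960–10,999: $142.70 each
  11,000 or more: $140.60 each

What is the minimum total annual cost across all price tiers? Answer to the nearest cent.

Holding cost per unit per year at price C is H = 0.28·C.
For each price level, check whether its EOQ is feasible; otherwise the best quantity at that price is the breakpoint.
Tier 1 ($158.00): EOQ = 1018.2 exceeds tier's upper bound 959, so this tier is dominated.
EOQ at $142.70 = 1071.4 (feasible in tier 2): TC = 55,660×$142.70 + (55,660/1071.4)×412 + (1071.4/2)×0.28×$142.70 = $7,985,490.13.
EOQ at $140.60 = 1079.4 < 11000, so use break Q=11000: TC = 55,660×$140.60 + (55,660/11000.0)×412 + (11000.0/2)×0.28×$140.60 = $8,044,404.72.
Lowest total cost among the candidates is at Q = 1071.4.

TC* ≈ $7,985,490.13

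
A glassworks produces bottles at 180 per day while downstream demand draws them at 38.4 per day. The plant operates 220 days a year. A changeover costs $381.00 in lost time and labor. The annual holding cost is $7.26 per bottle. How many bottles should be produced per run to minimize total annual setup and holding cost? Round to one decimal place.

Annual demand D = 38.4 × 220 = 8,448.
Production build-up factor (1 − d/p) = 1 − 38.4/180 = 0.7867.
Q* = √(2DS / (H(1 − d/p))) = √(2 × 8,448 × 381 / (7.26 × 0.7867)).
= √(6,437,376 / 5.7112) ≈ 1061.673.

Q* ≈ 1,061.7 bottles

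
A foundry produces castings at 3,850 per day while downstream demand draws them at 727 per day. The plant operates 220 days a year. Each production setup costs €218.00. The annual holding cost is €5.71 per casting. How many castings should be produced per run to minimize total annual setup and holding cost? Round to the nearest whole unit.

Q* ≈ 3,880 castings

Annual demand D = 727 × 220 = 159,940.
Production build-up factor (1 − d/p) = 1 − 727/3,850 = 0.8112.
Q* = √(2DS / (H(1 − d/p))) = √(2 × 159,940 × 218 / (5.71 × 0.8112)).
= √(69,733,840 / 4.6318) ≈ 3880.146.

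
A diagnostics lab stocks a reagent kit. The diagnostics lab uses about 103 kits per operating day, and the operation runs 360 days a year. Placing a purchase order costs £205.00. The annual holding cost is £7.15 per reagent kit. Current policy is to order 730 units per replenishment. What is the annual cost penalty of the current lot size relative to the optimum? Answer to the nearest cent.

Annual demand D = 103 × 360 = 37,080.
EOQ = √(2DS/H) = √(2 × 37,080 × 205 / 7.15) ≈ 1458.17.
Cost at Q* = (D/Q*)S + (Q*/2)H = √(2DSH) ≈ £10,425.93.
Cost at Q = 730: (37,080/730)×205 + (730/2)×7.15 = £10,412.88 + £2,609.75 = £13,022.63.
Excess = £13,022.63 − £10,425.93 = £2,596.70.

Extra cost ≈ £2,596.70 per year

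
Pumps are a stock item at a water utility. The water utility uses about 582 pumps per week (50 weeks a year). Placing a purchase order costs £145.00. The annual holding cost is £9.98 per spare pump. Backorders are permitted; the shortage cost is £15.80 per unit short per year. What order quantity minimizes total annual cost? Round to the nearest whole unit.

Q* ≈ 1,175 pumps

Annual demand D = 582 × 50 = 29,100.
With planned backorders, Q* = √(2DS/H) · √((H+B)/B).
√(2DS/H) = √(2 × 29,100 × 145 / 9.98) = 919.560.
√((H+B)/B) = √((9.98+15.8)/15.8) = 1.2774.
Q* ≈ 1174.608.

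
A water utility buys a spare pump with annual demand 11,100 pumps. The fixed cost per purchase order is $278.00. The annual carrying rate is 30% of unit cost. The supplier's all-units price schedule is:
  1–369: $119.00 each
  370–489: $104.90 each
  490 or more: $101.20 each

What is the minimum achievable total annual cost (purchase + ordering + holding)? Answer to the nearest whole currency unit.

TC* ≈ $1,137,056

Holding cost per unit per year at price C is H = 0.30·C.
Evaluate total cost at each tier's feasible EOQ or, if the EOQ is below the tier, at the tier's minimum quantity.
Tier 1 ($119.00): EOQ = 415.8 exceeds tier's upper bound 369, so this tier is dominated.
EOQ at $104.90 = 442.8 (feasible in tier 2): TC = 11,100×$104.90 + (11,100/442.8)×278 + (442.8/2)×0.30×$104.90 = $1,178,326.29.
EOQ at $101.20 = 450.9 < 490, so use break Q=490: TC = 11,100×$101.20 + (11,100/490.0)×278 + (490.0/2)×0.30×$101.20 = $1,137,055.75.
Lowest total cost among the candidates is at Q = 490.0.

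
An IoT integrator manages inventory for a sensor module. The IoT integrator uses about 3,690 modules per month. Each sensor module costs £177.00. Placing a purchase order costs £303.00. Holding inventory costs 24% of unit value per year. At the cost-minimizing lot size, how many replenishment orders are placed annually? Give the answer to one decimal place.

Annual demand D = 3,690 × 12 = 44,280.
Holding cost H = 0.24 × £177.00 = £42.4800 per unit per year.
Q* = √(2DS/H) = √(2 × 44,280 × 303 / 42.48) ≈ 794.78.
Orders per year = D / Q* = 44,280 / 794.78 ≈ 55.713.

N ≈ 55.7 orders per year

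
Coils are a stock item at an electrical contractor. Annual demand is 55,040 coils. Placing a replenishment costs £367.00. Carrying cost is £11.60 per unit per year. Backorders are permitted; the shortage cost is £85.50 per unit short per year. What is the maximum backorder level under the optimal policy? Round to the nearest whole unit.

With planned backorders, Q* = √(2DS/H) · √((H+B)/B).
√(2DS/H) = √(2 × 55,040 × 367 / 11.6) = 1866.200.
√((H+B)/B) = √((11.6+85.5)/85.5) = 1.0657.
Q* ≈ 1988.771.
S* = Q* · H/(H+B) = 1988.771 × 11.6/97.1 ≈ 237.587.

S* ≈ 238 coils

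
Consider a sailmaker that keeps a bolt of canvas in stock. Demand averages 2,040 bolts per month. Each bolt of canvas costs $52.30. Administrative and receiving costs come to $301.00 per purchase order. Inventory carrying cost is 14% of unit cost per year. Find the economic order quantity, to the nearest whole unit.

Annual demand D = 2,040 × 12 = 24,480.
Holding cost H = 0.14 × $52.30 = $7.3220 per unit per year.
EOQ = √(2DS / H) = √(2 × 24,480 × 301 / 7.322).
= √(14,736,960 / 7.322) = √2,012,695.9847 ≈ 1418.695.

Q* ≈ 1,419 bolts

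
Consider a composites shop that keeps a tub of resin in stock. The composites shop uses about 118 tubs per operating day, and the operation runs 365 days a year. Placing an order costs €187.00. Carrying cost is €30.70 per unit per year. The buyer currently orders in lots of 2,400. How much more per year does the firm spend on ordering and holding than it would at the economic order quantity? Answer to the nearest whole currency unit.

Extra cost ≈ €17,958 per year

Annual demand D = 118 × 365 = 43,070.
EOQ = √(2DS/H) = √(2 × 43,070 × 187 / 30.7) ≈ 724.36.
Cost at Q* = (D/Q*)S + (Q*/2)H = √(2DSH) ≈ €22,237.83.
Cost at Q = 2,400: (43,070/2,400)×187 + (2,400/2)×30.7 = €3,355.87 + €36,840.00 = €40,195.87.
Excess = €40,195.87 − €22,237.83 = €17,958.04.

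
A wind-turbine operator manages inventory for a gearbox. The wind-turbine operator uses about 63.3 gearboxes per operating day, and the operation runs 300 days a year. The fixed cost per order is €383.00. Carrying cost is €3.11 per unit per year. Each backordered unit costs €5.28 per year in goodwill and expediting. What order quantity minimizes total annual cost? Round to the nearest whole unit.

Annual demand D = 63.3 × 300 = 18,990.
With planned backorders, Q* = √(2DS/H) · √((H+B)/B).
√(2DS/H) = √(2 × 18,990 × 383 / 3.11) = 2162.702.
√((H+B)/B) = √((3.11+5.28)/5.28) = 1.2606.
Q* ≈ 2726.219.

Q* ≈ 2,726 gearboxes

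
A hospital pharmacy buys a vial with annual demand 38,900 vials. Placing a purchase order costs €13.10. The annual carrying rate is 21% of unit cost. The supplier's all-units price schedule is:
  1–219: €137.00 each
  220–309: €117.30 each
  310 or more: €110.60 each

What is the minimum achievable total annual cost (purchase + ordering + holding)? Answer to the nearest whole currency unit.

Holding cost per unit per year at price C is H = 0.21·C.
Candidates are each tier's EOQ (if it falls in that tier) and each price-break quantity.
EOQ at €137.00 = 188.2 (feasible in tier 1): TC = 38,900×€137.00 + (38,900/188.2)×13.1 + (188.2/2)×0.21×€137.00 = €5,334,714.96.
EOQ at €117.30 = 203.4 < 220, so use break Q=220: TC = 38,900×€117.30 + (38,900/220.0)×13.1 + (220.0/2)×0.21×€117.30 = €4,567,995.95.
EOQ at €110.60 = 209.5 < 310, so use break Q=310: TC = 38,900×€110.60 + (38,900/310.0)×13.1 + (310.0/2)×0.21×€110.60 = €4,307,583.87.
Lowest total cost among the candidates is at Q = 310.0.

TC* ≈ €4,307,584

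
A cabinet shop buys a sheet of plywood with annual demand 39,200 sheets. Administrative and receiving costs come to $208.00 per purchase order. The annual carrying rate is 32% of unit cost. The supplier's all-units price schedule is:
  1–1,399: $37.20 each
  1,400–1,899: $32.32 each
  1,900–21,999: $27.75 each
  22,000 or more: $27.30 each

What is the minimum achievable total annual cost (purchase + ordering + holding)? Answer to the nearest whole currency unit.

Holding cost per unit per year at price C is H = 0.32·C.
Candidates are each tier's EOQ (if it falls in that tier) and each price-break quantity.
EOQ at $37.20 = 1170.4 (feasible in tier 1): TC = 39,200×$37.20 + (39,200/1170.4)×208 + (1170.4/2)×0.32×$37.20 = $1,472,172.73.
EOQ at $32.32 = 1255.7 < 1400, so use break Q=1400: TC = 39,200×$32.32 + (39,200/1400.0)×208 + (1400.0/2)×0.32×$32.32 = $1,280,007.68.
EOQ at $27.75 = 1355.1 < 1900, so use break Q=1900: TC = 39,200×$27.75 + (39,200/1900.0)×208 + (1900.0/2)×0.32×$27.75 = $1,100,527.37.
EOQ at $27.30 = 1366.3 < 22000, so use break Q=22000: TC = 39,200×$27.30 + (39,200/22000.0)×208 + (22000.0/2)×0.32×$27.30 = $1,166,626.62.
Lowest total cost among the candidates is at Q = 1900.0.

TC* ≈ $1,100,527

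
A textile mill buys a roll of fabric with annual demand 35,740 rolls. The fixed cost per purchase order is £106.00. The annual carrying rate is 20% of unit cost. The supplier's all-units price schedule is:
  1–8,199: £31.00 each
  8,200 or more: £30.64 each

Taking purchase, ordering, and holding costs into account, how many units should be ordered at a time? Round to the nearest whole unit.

Q* ≈ 1,105 rolls

Holding cost per unit per year at price C is H = 0.20·C.
Evaluate total cost at each tier's feasible EOQ or, if the EOQ is below the tier, at the tier's minimum quantity.
EOQ at £31.00 = 1105.5 (feasible in tier 1): TC = 35,740×£31.00 + (35,740/1105.5)×106 + (1105.5/2)×0.20×£31.00 = £1,114,793.95.
EOQ at £30.64 = 1112.0 < 8200, so use break Q=8200: TC = 35,740×£30.64 + (35,740/8200.0)×106 + (8200.0/2)×0.20×£30.64 = £1,120,660.40.
Lowest total cost is £1,114,793.95 at Q = 1105.5.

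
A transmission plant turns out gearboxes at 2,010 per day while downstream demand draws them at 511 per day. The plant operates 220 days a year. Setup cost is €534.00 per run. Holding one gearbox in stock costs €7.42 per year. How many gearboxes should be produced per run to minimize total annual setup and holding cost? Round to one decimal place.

Annual demand D = 511 × 220 = 112,420.
Production build-up factor (1 − d/p) = 1 − 511/2,010 = 0.7458.
Q* = √(2DS / (H(1 − d/p))) = √(2 × 112,420 × 534 / (7.42 × 0.7458)).
= √(120,064,560 / 5.5336) ≈ 4658.034.

Q* ≈ 4,658.0 gearboxes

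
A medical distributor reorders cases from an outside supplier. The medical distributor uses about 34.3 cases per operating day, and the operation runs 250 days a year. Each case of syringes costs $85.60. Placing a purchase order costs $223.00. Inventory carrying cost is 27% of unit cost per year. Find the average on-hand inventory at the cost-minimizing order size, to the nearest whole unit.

Average inventory ≈ 203 cases

Annual demand D = 34.3 × 250 = 8,575.
Holding cost H = 0.27 × $85.60 = $23.1120 per unit per year.
EOQ = √(2DS/H) = √(2 × 8,575 × 223 / 23.112) ≈ 406.79.
Average inventory = Q*/2 ≈ 406.79 / 2 = 203.393.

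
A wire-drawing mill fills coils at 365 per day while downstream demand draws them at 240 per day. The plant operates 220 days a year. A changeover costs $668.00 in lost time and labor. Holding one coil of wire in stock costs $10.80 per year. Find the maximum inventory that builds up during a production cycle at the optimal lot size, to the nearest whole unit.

Annual demand D = 240 × 220 = 52,800.
Production build-up factor (1 − d/p) = 1 − 240/365 = 0.3425.
Q* = √(2DS / (H(1 − d/p))) = √(2 × 52,800 × 668 / (10.8 × 0.3425)).
= √(70,540,800 / 3.6986) ≈ 4367.166.
Maximum inventory = Q*(1 − d/p) = 4367.166 × 0.3425 ≈ 1495.605.

I_max ≈ 1,496 coils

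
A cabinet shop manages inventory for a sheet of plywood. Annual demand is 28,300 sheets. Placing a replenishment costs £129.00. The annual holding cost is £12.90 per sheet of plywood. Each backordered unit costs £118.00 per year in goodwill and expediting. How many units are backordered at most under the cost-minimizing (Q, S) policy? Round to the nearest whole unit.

With planned backorders, Q* = √(2DS/H) · √((H+B)/B).
√(2DS/H) = √(2 × 28,300 × 129 / 12.9) = 752.330.
√((H+B)/B) = √((12.9+118)/118) = 1.0532.
Q* ≈ 792.386.
S* = Q* · H/(H+B) = 792.386 × 12.9/130.9 ≈ 78.089.

S* ≈ 78 sheets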